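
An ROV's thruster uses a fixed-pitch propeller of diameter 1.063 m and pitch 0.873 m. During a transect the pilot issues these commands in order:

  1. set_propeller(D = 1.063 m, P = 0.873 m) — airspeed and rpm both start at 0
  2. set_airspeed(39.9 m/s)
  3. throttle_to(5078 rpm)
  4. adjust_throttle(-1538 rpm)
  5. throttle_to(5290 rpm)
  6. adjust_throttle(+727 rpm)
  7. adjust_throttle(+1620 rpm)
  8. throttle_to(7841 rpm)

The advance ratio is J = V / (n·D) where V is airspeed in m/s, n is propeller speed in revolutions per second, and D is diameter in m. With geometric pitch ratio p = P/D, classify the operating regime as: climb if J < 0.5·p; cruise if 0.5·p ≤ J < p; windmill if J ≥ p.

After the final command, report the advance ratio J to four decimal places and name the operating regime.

set_propeller: D = 1.063 m, P = 0.873 m (p = P/D = 0.821261); state ← (V=0, rpm=0)
set_airspeed(39.9): V ← 39.9 m/s
throttle_to(5078): rpm ← 5078
adjust_throttle(-1538): rpm ← 5078 -1538 = 3540
throttle_to(5290): rpm ← 5290
adjust_throttle(+727): rpm ← 5290 +727 = 6017
adjust_throttle(+1620): rpm ← 6017 +1620 = 7637
throttle_to(7841): rpm ← 7841
final state: V = 39.9 m/s, rpm = 7841 → n = rpm/60 = 130.683333 rev/s
J = V / (n·D) = 39.9 / (130.683333 × 1.063) = 0.287223
regime bands: climb J<0.4106 | cruise [0.4106, 0.8213) | windmill J≥0.8213
J = 0.2872 → climb

J = 0.2872, regime = climb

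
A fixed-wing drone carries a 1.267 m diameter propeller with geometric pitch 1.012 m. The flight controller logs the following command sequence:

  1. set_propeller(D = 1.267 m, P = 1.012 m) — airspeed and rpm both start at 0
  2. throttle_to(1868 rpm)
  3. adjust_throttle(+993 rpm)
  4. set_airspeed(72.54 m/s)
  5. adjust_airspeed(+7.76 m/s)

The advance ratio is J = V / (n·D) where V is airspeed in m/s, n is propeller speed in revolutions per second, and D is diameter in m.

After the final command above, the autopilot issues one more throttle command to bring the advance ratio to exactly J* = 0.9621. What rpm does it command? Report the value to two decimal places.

set_propeller: D = 1.267 m, P = 1.012 m (p = P/D = 0.798737); state ← (V=0, rpm=0)
throttle_to(1868): rpm ← 1868
adjust_throttle(+993): rpm ← 1868 +993 = 2861
set_airspeed(72.54): V ← 72.54 m/s
adjust_airspeed(+7.76): V ← 72.54 +7.76 = 80.3 m/s
final state: V = 80.3 m/s, rpm = 2861 → n = rpm/60 = 47.683333 rev/s
target J* = 0.9621; solve J* = V/(n·D) for n: n = V/(J*·D) = 80.3/(0.9621 × 1.267) = 65.874710 rev/s
rpm = 60·n = 3952.482595

rpm = 3952.48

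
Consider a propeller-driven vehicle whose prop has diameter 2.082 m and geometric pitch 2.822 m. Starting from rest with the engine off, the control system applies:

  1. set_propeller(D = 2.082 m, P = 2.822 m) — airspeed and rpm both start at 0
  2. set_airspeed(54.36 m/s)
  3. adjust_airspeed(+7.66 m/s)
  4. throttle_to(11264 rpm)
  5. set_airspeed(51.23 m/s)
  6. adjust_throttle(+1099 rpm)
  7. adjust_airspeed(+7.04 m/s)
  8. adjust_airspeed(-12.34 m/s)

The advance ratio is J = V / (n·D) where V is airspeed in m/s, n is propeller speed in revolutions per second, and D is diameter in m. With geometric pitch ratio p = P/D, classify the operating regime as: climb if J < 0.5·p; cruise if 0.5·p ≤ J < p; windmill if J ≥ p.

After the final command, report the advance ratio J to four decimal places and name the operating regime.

J = 0.1071, regime = climb

set_propeller: D = 2.082 m, P = 2.822 m (p = P/D = 1.355427); state ← (V=0, rpm=0)
set_airspeed(54.36): V ← 54.36 m/s
adjust_airspeed(+7.66): V ← 54.36 +7.66 = 62.02 m/s
throttle_to(11264): rpm ← 11264
set_airspeed(51.23): V ← 51.23 m/s
adjust_throttle(+1099): rpm ← 11264 +1099 = 12363
adjust_airspeed(+7.04): V ← 51.23 +7.04 = 58.27 m/s
adjust_airspeed(-12.34): V ← 58.27 -12.34 = 45.93 m/s
final state: V = 45.93 m/s, rpm = 12363 → n = rpm/60 = 206.050000 rev/s
J = V / (n·D) = 45.93 / (206.050000 × 2.082) = 0.107064
regime bands: climb J<0.6777 | cruise [0.6777, 1.3554) | windmill J≥1.3554
J = 0.1071 → climb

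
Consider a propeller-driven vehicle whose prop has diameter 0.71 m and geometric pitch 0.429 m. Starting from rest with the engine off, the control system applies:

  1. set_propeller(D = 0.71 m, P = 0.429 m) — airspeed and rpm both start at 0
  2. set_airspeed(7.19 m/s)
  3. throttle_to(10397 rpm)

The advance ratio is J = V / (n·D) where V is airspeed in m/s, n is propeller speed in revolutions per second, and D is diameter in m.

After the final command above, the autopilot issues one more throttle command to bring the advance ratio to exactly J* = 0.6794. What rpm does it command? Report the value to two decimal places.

set_propeller: D = 0.71 m, P = 0.429 m (p = P/D = 0.604225); state ← (V=0, rpm=0)
set_airspeed(7.19): V ← 7.19 m/s
throttle_to(10397): rpm ← 10397
final state: V = 7.19 m/s, rpm = 10397 → n = rpm/60 = 173.283333 rev/s
target J* = 0.6794; solve J* = V/(n·D) for n: n = V/(J*·D) = 7.19/(0.6794 × 0.71) = 14.905447 rev/s
rpm = 60·n = 894.326809

rpm = 894.33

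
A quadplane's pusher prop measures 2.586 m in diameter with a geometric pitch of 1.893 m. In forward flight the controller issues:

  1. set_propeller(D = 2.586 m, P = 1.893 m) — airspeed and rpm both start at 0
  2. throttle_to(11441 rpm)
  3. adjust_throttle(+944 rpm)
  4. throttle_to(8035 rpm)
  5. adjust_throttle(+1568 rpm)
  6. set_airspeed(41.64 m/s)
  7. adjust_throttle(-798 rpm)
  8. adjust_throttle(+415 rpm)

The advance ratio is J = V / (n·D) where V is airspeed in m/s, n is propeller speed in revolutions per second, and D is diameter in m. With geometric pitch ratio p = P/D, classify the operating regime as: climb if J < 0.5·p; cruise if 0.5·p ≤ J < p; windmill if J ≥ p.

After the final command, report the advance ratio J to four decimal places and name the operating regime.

set_propeller: D = 2.586 m, P = 1.893 m (p = P/D = 0.732019); state ← (V=0, rpm=0)
throttle_to(11441): rpm ← 11441
adjust_throttle(+944): rpm ← 11441 +944 = 12385
throttle_to(8035): rpm ← 8035
adjust_throttle(+1568): rpm ← 8035 +1568 = 9603
set_airspeed(41.64): V ← 41.64 m/s
adjust_throttle(-798): rpm ← 9603 -798 = 8805
adjust_throttle(+415): rpm ← 8805 +415 = 9220
final state: V = 41.64 m/s, rpm = 9220 → n = rpm/60 = 153.666667 rev/s
J = V / (n·D) = 41.64 / (153.666667 × 2.586) = 0.104786
regime bands: climb J<0.3660 | cruise [0.3660, 0.7320) | windmill J≥0.7320
J = 0.1048 → climb

J = 0.1048, regime = climb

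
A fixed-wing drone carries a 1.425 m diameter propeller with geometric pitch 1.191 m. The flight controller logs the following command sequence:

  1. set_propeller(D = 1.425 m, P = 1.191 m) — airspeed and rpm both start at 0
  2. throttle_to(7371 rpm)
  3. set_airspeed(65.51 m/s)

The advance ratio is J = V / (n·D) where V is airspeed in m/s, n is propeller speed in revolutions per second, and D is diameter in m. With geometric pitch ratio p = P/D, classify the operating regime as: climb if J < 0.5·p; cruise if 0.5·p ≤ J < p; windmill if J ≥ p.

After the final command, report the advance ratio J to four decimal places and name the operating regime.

set_propeller: D = 1.425 m, P = 1.191 m (p = P/D = 0.835789); state ← (V=0, rpm=0)
throttle_to(7371): rpm ← 7371
set_airspeed(65.51): V ← 65.51 m/s
final state: V = 65.51 m/s, rpm = 7371 → n = rpm/60 = 122.850000 rev/s
J = V / (n·D) = 65.51 / (122.850000 × 1.425) = 0.374212
regime bands: climb J<0.4179 | cruise [0.4179, 0.8358) | windmill J≥0.8358
J = 0.3742 → climb

J = 0.3742, regime = climb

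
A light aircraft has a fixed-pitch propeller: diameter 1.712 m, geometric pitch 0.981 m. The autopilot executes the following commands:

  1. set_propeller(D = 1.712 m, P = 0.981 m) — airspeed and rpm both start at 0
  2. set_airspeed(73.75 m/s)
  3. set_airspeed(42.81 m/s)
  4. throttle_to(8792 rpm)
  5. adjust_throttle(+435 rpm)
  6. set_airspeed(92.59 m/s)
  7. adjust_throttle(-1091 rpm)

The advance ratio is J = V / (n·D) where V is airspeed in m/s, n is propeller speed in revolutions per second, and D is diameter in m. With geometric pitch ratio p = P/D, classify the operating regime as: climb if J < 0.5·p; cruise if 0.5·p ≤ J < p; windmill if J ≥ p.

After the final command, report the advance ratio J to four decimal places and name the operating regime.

J = 0.3988, regime = cruise

set_propeller: D = 1.712 m, P = 0.981 m (p = P/D = 0.573014); state ← (V=0, rpm=0)
set_airspeed(73.75): V ← 73.75 m/s
set_airspeed(42.81): V ← 42.81 m/s
throttle_to(8792): rpm ← 8792
adjust_throttle(+435): rpm ← 8792 +435 = 9227
set_airspeed(92.59): V ← 92.59 m/s
adjust_throttle(-1091): rpm ← 9227 -1091 = 8136
final state: V = 92.59 m/s, rpm = 8136 → n = rpm/60 = 135.600000 rev/s
J = V / (n·D) = 92.59 / (135.600000 × 1.712) = 0.398842
regime bands: climb J<0.2865 | cruise [0.2865, 0.5730) | windmill J≥0.5730
J = 0.3988 → cruise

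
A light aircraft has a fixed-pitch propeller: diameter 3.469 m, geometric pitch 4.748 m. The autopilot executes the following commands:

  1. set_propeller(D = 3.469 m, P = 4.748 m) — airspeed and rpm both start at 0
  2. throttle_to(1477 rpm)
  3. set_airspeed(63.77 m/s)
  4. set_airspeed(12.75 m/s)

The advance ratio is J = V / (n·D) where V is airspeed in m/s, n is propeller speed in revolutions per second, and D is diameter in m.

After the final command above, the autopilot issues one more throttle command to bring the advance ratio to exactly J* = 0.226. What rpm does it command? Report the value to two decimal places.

rpm = 975.77

set_propeller: D = 3.469 m, P = 4.748 m (p = P/D = 1.368694); state ← (V=0, rpm=0)
throttle_to(1477): rpm ← 1477
set_airspeed(63.77): V ← 63.77 m/s
set_airspeed(12.75): V ← 12.75 m/s
final state: V = 12.75 m/s, rpm = 1477 → n = rpm/60 = 24.616667 rev/s
target J* = 0.226; solve J* = V/(n·D) for n: n = V/(J*·D) = 12.75/(0.226 × 3.469) = 16.262880 rev/s
rpm = 60·n = 975.772774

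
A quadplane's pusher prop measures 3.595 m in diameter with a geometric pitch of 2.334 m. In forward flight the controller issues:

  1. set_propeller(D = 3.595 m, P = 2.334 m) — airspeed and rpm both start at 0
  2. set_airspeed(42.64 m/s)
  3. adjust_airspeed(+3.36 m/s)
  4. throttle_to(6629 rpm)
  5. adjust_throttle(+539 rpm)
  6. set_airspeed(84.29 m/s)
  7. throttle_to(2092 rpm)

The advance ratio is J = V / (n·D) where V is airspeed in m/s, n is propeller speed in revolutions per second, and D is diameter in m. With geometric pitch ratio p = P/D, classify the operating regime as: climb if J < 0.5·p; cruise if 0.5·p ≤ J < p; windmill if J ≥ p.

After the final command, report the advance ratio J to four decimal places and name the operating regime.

set_propeller: D = 3.595 m, P = 2.334 m (p = P/D = 0.649235); state ← (V=0, rpm=0)
set_airspeed(42.64): V ← 42.64 m/s
adjust_airspeed(+3.36): V ← 42.64 +3.36 = 46 m/s
throttle_to(6629): rpm ← 6629
adjust_throttle(+539): rpm ← 6629 +539 = 7168
set_airspeed(84.29): V ← 84.29 m/s
throttle_to(2092): rpm ← 2092
final state: V = 84.29 m/s, rpm = 2092 → n = rpm/60 = 34.866667 rev/s
J = V / (n·D) = 84.29 / (34.866667 × 3.595) = 0.672460
regime bands: climb J<0.3246 | cruise [0.3246, 0.6492) | windmill J≥0.6492
J = 0.6725 → windmill

J = 0.6725, regime = windmill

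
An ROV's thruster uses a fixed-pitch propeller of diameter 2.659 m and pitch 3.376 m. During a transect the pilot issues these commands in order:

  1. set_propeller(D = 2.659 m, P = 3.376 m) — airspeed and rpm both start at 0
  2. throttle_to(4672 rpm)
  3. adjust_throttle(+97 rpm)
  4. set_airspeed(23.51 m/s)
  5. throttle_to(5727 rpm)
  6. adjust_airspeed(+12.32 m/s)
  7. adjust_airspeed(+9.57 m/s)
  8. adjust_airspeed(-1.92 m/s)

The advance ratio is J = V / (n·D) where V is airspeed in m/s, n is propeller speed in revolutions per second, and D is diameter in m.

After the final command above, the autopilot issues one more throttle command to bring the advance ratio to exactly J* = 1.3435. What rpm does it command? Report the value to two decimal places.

rpm = 730.27

set_propeller: D = 2.659 m, P = 3.376 m (p = P/D = 1.269650); state ← (V=0, rpm=0)
throttle_to(4672): rpm ← 4672
adjust_throttle(+97): rpm ← 4672 +97 = 4769
set_airspeed(23.51): V ← 23.51 m/s
throttle_to(5727): rpm ← 5727
adjust_airspeed(+12.32): V ← 23.51 +12.32 = 35.83 m/s
adjust_airspeed(+9.57): V ← 35.83 +9.57 = 45.4 m/s
adjust_airspeed(-1.92): V ← 45.4 -1.92 = 43.48 m/s
final state: V = 43.48 m/s, rpm = 5727 → n = rpm/60 = 95.450000 rev/s
target J* = 1.3435; solve J* = V/(n·D) for n: n = V/(J*·D) = 43.48/(1.3435 × 2.659) = 12.171204 rev/s
rpm = 60·n = 730.272216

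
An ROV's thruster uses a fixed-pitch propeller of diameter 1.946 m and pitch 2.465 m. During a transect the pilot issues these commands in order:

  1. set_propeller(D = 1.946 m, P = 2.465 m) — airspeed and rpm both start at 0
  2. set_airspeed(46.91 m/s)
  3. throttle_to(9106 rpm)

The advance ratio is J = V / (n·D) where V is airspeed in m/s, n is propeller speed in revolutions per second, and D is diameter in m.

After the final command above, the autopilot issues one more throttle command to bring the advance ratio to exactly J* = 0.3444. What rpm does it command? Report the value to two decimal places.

rpm = 4199.63

set_propeller: D = 1.946 m, P = 2.465 m (p = P/D = 1.266701); state ← (V=0, rpm=0)
set_airspeed(46.91): V ← 46.91 m/s
throttle_to(9106): rpm ← 9106
final state: V = 46.91 m/s, rpm = 9106 → n = rpm/60 = 151.766667 rev/s
target J* = 0.3444; solve J* = V/(n·D) for n: n = V/(J*·D) = 46.91/(0.3444 × 1.946) = 69.993781 rev/s
rpm = 60·n = 4199.626859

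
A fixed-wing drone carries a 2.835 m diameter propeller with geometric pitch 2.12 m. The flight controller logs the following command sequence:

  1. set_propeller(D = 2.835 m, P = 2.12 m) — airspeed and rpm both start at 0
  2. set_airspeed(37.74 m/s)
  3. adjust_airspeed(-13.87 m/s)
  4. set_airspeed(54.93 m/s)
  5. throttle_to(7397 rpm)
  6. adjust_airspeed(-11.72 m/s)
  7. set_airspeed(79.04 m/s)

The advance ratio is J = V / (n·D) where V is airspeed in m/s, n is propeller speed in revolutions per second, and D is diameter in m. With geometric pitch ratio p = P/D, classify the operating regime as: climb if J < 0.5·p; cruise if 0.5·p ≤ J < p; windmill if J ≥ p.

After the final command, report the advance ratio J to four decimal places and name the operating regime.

J = 0.2261, regime = climb

set_propeller: D = 2.835 m, P = 2.12 m (p = P/D = 0.747795); state ← (V=0, rpm=0)
set_airspeed(37.74): V ← 37.74 m/s
adjust_airspeed(-13.87): V ← 37.74 -13.87 = 23.87 m/s
set_airspeed(54.93): V ← 54.93 m/s
throttle_to(7397): rpm ← 7397
adjust_airspeed(-11.72): V ← 54.93 -11.72 = 43.21 m/s
set_airspeed(79.04): V ← 79.04 m/s
final state: V = 79.04 m/s, rpm = 7397 → n = rpm/60 = 123.283333 rev/s
J = V / (n·D) = 79.04 / (123.283333 × 2.835) = 0.226146
regime bands: climb J<0.3739 | cruise [0.3739, 0.7478) | windmill J≥0.7478
J = 0.2261 → climb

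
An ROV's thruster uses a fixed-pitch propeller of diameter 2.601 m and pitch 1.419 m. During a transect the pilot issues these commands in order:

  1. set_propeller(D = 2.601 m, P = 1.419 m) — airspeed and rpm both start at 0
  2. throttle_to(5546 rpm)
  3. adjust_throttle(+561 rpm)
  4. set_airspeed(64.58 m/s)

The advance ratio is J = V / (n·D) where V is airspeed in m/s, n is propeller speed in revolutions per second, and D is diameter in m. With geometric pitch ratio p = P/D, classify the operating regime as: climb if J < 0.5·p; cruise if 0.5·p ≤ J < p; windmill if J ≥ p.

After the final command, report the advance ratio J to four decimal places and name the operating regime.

J = 0.2439, regime = climb

set_propeller: D = 2.601 m, P = 1.419 m (p = P/D = 0.545559); state ← (V=0, rpm=0)
throttle_to(5546): rpm ← 5546
adjust_throttle(+561): rpm ← 5546 +561 = 6107
set_airspeed(64.58): V ← 64.58 m/s
final state: V = 64.58 m/s, rpm = 6107 → n = rpm/60 = 101.783333 rev/s
J = V / (n·D) = 64.58 / (101.783333 × 2.601) = 0.243939
regime bands: climb J<0.2728 | cruise [0.2728, 0.5456) | windmill J≥0.5456
J = 0.2439 → climb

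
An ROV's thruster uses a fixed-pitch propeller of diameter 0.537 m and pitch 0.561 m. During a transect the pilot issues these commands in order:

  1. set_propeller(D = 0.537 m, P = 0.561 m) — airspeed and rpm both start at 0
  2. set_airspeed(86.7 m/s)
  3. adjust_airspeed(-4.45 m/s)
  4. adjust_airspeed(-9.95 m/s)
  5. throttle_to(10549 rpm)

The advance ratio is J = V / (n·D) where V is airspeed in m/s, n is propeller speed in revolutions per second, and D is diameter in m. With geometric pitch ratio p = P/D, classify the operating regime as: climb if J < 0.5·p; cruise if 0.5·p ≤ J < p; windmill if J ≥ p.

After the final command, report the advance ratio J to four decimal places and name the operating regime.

J = 0.7658, regime = cruise

set_propeller: D = 0.537 m, P = 0.561 m (p = P/D = 1.044693); state ← (V=0, rpm=0)
set_airspeed(86.7): V ← 86.7 m/s
adjust_airspeed(-4.45): V ← 86.7 -4.45 = 82.25 m/s
adjust_airspeed(-9.95): V ← 82.25 -9.95 = 72.3 m/s
throttle_to(10549): rpm ← 10549
final state: V = 72.3 m/s, rpm = 10549 → n = rpm/60 = 175.816667 rev/s
J = V / (n·D) = 72.3 / (175.816667 × 0.537) = 0.765780
regime bands: climb J<0.5223 | cruise [0.5223, 1.0447) | windmill J≥1.0447
J = 0.7658 → cruise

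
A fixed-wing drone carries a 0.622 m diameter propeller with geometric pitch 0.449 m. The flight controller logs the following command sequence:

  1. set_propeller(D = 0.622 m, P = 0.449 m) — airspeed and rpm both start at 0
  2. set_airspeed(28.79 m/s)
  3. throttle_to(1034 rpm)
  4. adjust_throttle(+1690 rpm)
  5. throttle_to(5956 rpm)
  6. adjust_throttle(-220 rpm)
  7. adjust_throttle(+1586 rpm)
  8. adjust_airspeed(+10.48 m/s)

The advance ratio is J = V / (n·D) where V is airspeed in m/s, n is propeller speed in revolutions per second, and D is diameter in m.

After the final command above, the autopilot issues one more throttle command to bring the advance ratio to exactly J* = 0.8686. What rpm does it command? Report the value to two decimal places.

set_propeller: D = 0.622 m, P = 0.449 m (p = P/D = 0.721865); state ← (V=0, rpm=0)
set_airspeed(28.79): V ← 28.79 m/s
throttle_to(1034): rpm ← 1034
adjust_throttle(+1690): rpm ← 1034 +1690 = 2724
throttle_to(5956): rpm ← 5956
adjust_throttle(-220): rpm ← 5956 -220 = 5736
adjust_throttle(+1586): rpm ← 5736 +1586 = 7322
adjust_airspeed(+10.48): V ← 28.79 +10.48 = 39.27 m/s
final state: V = 39.27 m/s, rpm = 7322 → n = rpm/60 = 122.033333 rev/s
target J* = 0.8686; solve J* = V/(n·D) for n: n = V/(J*·D) = 39.27/(0.8686 × 0.622) = 72.685987 rev/s
rpm = 60·n = 4361.159215

rpm = 4361.16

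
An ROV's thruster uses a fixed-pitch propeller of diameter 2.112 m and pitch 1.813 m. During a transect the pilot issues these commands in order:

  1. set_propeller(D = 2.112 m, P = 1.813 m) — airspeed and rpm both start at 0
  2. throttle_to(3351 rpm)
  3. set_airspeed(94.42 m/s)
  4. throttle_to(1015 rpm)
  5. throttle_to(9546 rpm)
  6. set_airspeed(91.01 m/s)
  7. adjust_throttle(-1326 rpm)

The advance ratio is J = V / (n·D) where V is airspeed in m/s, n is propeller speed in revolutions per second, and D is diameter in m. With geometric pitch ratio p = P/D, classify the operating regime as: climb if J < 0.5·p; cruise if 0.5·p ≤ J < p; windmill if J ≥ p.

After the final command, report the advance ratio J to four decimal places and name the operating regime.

J = 0.3145, regime = climb

set_propeller: D = 2.112 m, P = 1.813 m (p = P/D = 0.858428); state ← (V=0, rpm=0)
throttle_to(3351): rpm ← 3351
set_airspeed(94.42): V ← 94.42 m/s
throttle_to(1015): rpm ← 1015
throttle_to(9546): rpm ← 9546
set_airspeed(91.01): V ← 91.01 m/s
adjust_throttle(-1326): rpm ← 9546 -1326 = 8220
final state: V = 91.01 m/s, rpm = 8220 → n = rpm/60 = 137.000000 rev/s
J = V / (n·D) = 91.01 / (137.000000 × 2.112) = 0.314539
regime bands: climb J<0.4292 | cruise [0.4292, 0.8584) | windmill J≥0.8584
J = 0.3145 → climb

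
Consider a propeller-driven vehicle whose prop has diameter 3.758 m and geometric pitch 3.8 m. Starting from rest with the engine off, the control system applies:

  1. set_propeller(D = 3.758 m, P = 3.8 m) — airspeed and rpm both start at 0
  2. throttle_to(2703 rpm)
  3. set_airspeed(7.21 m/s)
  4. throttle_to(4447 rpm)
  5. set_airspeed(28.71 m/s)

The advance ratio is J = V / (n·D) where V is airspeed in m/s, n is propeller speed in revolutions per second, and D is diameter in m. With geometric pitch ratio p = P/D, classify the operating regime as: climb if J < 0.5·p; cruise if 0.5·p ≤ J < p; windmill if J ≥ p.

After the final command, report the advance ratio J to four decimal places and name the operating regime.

J = 0.1031, regime = climb

set_propeller: D = 3.758 m, P = 3.8 m (p = P/D = 1.011176); state ← (V=0, rpm=0)
throttle_to(2703): rpm ← 2703
set_airspeed(7.21): V ← 7.21 m/s
throttle_to(4447): rpm ← 4447
set_airspeed(28.71): V ← 28.71 m/s
final state: V = 28.71 m/s, rpm = 4447 → n = rpm/60 = 74.116667 rev/s
J = V / (n·D) = 28.71 / (74.116667 × 3.758) = 0.103077
regime bands: climb J<0.5056 | cruise [0.5056, 1.0112) | windmill J≥1.0112
J = 0.1031 → climb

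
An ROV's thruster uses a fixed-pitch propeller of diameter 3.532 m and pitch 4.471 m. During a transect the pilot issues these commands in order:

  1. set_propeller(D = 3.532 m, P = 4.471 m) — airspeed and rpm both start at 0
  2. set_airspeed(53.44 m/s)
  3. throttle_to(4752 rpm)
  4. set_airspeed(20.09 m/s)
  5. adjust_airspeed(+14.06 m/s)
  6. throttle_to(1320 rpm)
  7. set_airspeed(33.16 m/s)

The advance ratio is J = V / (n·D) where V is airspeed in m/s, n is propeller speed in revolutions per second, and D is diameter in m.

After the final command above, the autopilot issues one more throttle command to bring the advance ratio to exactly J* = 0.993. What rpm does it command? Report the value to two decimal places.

rpm = 567.28

set_propeller: D = 3.532 m, P = 4.471 m (p = P/D = 1.265855); state ← (V=0, rpm=0)
set_airspeed(53.44): V ← 53.44 m/s
throttle_to(4752): rpm ← 4752
set_airspeed(20.09): V ← 20.09 m/s
adjust_airspeed(+14.06): V ← 20.09 +14.06 = 34.15 m/s
throttle_to(1320): rpm ← 1320
set_airspeed(33.16): V ← 33.16 m/s
final state: V = 33.16 m/s, rpm = 1320 → n = rpm/60 = 22.000000 rev/s
target J* = 0.993; solve J* = V/(n·D) for n: n = V/(J*·D) = 33.16/(0.993 × 3.532) = 9.454631 rev/s
rpm = 60·n = 567.277853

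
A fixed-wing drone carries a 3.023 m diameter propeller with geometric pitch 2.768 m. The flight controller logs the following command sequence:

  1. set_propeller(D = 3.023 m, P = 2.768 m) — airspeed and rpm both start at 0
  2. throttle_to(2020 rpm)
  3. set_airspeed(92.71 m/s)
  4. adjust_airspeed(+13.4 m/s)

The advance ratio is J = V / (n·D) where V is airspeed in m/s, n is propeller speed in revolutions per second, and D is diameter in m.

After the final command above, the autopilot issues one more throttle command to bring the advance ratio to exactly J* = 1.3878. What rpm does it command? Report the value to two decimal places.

rpm = 1517.55

set_propeller: D = 3.023 m, P = 2.768 m (p = P/D = 0.915647); state ← (V=0, rpm=0)
throttle_to(2020): rpm ← 2020
set_airspeed(92.71): V ← 92.71 m/s
adjust_airspeed(+13.4): V ← 92.71 +13.4 = 106.11 m/s
final state: V = 106.11 m/s, rpm = 2020 → n = rpm/60 = 33.666667 rev/s
target J* = 1.3878; solve J* = V/(n·D) for n: n = V/(J*·D) = 106.11/(1.3878 × 3.023) = 25.292472 rev/s
rpm = 60·n = 1517.548342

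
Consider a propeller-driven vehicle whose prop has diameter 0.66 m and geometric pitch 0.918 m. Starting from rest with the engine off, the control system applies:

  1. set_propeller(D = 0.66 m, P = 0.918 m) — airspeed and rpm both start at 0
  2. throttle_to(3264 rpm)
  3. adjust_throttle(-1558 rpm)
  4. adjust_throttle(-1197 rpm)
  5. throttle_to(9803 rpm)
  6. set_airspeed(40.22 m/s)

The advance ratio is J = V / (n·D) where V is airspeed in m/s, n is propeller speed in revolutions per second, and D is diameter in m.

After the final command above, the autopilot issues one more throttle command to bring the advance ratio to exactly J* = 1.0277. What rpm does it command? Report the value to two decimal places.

rpm = 3557.81

set_propeller: D = 0.66 m, P = 0.918 m (p = P/D = 1.390909); state ← (V=0, rpm=0)
throttle_to(3264): rpm ← 3264
adjust_throttle(-1558): rpm ← 3264 -1558 = 1706
adjust_throttle(-1197): rpm ← 1706 -1197 = 509
throttle_to(9803): rpm ← 9803
set_airspeed(40.22): V ← 40.22 m/s
final state: V = 40.22 m/s, rpm = 9803 → n = rpm/60 = 163.383333 rev/s
target J* = 1.0277; solve J* = V/(n·D) for n: n = V/(J*·D) = 40.22/(1.0277 × 0.66) = 59.296871 rev/s
rpm = 60·n = 3557.812237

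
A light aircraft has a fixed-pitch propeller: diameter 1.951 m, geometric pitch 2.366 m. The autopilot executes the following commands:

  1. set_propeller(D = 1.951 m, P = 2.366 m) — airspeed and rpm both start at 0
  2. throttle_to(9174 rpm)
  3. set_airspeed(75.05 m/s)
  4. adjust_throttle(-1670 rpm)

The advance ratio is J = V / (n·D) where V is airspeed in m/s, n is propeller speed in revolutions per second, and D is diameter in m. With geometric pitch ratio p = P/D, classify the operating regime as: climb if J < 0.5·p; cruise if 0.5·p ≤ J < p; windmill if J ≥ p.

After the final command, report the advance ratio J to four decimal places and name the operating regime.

set_propeller: D = 1.951 m, P = 2.366 m (p = P/D = 1.212711); state ← (V=0, rpm=0)
throttle_to(9174): rpm ← 9174
set_airspeed(75.05): V ← 75.05 m/s
adjust_throttle(-1670): rpm ← 9174 -1670 = 7504
final state: V = 75.05 m/s, rpm = 7504 → n = rpm/60 = 125.066667 rev/s
J = V / (n·D) = 75.05 / (125.066667 × 1.951) = 0.307576
regime bands: climb J<0.6064 | cruise [0.6064, 1.2127) | windmill J≥1.2127
J = 0.3076 → climb

J = 0.3076, regime = climb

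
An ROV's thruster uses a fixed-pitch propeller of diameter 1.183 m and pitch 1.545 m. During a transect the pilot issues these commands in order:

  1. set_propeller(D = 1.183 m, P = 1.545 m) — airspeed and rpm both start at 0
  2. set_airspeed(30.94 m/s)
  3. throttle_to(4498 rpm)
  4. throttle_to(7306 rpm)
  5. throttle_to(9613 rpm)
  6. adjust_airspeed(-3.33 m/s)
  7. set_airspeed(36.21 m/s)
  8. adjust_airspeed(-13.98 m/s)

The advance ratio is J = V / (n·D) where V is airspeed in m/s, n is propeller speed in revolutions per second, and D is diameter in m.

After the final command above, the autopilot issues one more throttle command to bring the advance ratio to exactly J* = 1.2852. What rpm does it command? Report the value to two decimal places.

set_propeller: D = 1.183 m, P = 1.545 m (p = P/D = 1.306002); state ← (V=0, rpm=0)
set_airspeed(30.94): V ← 30.94 m/s
throttle_to(4498): rpm ← 4498
throttle_to(7306): rpm ← 7306
throttle_to(9613): rpm ← 9613
adjust_airspeed(-3.33): V ← 30.94 -3.33 = 27.61 m/s
set_airspeed(36.21): V ← 36.21 m/s
adjust_airspeed(-13.98): V ← 36.21 -13.98 = 22.23 m/s
final state: V = 22.23 m/s, rpm = 9613 → n = rpm/60 = 160.216667 rev/s
target J* = 1.2852; solve J* = V/(n·D) for n: n = V/(J*·D) = 22.23/(1.2852 × 1.183) = 14.621233 rev/s
rpm = 60·n = 877.273987

rpm = 877.27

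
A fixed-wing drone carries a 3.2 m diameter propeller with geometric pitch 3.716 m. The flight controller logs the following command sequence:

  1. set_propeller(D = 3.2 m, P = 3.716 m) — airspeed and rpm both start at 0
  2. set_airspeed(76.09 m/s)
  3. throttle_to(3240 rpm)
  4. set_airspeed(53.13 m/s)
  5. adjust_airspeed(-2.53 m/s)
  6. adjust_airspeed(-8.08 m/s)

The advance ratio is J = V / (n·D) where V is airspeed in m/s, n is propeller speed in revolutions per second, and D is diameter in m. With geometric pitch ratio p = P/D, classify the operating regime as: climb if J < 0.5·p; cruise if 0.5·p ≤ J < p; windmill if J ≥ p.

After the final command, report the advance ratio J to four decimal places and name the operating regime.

J = 0.2461, regime = climb

set_propeller: D = 3.2 m, P = 3.716 m (p = P/D = 1.161250); state ← (V=0, rpm=0)
set_airspeed(76.09): V ← 76.09 m/s
throttle_to(3240): rpm ← 3240
set_airspeed(53.13): V ← 53.13 m/s
adjust_airspeed(-2.53): V ← 53.13 -2.53 = 50.6 m/s
adjust_airspeed(-8.08): V ← 50.6 -8.08 = 42.52 m/s
final state: V = 42.52 m/s, rpm = 3240 → n = rpm/60 = 54.000000 rev/s
J = V / (n·D) = 42.52 / (54.000000 × 3.2) = 0.246065
regime bands: climb J<0.5806 | cruise [0.5806, 1.1612) | windmill J≥1.1612
J = 0.2461 → climb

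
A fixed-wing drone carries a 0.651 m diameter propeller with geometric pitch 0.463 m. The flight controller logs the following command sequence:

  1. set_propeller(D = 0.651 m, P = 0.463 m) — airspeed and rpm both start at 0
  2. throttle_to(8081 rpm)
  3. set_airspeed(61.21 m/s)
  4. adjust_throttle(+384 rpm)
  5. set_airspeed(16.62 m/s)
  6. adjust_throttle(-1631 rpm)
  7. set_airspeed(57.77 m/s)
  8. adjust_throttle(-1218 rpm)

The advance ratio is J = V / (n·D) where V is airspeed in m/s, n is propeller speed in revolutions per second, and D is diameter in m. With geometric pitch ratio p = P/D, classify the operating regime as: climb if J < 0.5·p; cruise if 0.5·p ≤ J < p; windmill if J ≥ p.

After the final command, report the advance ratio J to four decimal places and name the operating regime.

J = 0.9481, regime = windmill

set_propeller: D = 0.651 m, P = 0.463 m (p = P/D = 0.711214); state ← (V=0, rpm=0)
throttle_to(8081): rpm ← 8081
set_airspeed(61.21): V ← 61.21 m/s
adjust_throttle(+384): rpm ← 8081 +384 = 8465
set_airspeed(16.62): V ← 16.62 m/s
adjust_throttle(-1631): rpm ← 8465 -1631 = 6834
set_airspeed(57.77): V ← 57.77 m/s
adjust_throttle(-1218): rpm ← 6834 -1218 = 5616
final state: V = 57.77 m/s, rpm = 5616 → n = rpm/60 = 93.600000 rev/s
J = V / (n·D) = 57.77 / (93.600000 × 0.651) = 0.948081
regime bands: climb J<0.3556 | cruise [0.3556, 0.7112) | windmill J≥0.7112
J = 0.9481 → windmill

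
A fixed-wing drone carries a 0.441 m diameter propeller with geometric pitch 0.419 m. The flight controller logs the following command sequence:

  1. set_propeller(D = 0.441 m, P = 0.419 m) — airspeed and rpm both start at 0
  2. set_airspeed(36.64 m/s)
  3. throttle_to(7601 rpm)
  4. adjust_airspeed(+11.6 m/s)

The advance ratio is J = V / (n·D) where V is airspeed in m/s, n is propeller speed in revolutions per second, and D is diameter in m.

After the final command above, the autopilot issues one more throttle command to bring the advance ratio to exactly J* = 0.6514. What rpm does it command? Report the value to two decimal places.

rpm = 10075.63

set_propeller: D = 0.441 m, P = 0.419 m (p = P/D = 0.950113); state ← (V=0, rpm=0)
set_airspeed(36.64): V ← 36.64 m/s
throttle_to(7601): rpm ← 7601
adjust_airspeed(+11.6): V ← 36.64 +11.6 = 48.24 m/s
final state: V = 48.24 m/s, rpm = 7601 → n = rpm/60 = 126.683333 rev/s
target J* = 0.6514; solve J* = V/(n·D) for n: n = V/(J*·D) = 48.24/(0.6514 × 0.441) = 167.927165 rev/s
rpm = 60·n = 10075.629884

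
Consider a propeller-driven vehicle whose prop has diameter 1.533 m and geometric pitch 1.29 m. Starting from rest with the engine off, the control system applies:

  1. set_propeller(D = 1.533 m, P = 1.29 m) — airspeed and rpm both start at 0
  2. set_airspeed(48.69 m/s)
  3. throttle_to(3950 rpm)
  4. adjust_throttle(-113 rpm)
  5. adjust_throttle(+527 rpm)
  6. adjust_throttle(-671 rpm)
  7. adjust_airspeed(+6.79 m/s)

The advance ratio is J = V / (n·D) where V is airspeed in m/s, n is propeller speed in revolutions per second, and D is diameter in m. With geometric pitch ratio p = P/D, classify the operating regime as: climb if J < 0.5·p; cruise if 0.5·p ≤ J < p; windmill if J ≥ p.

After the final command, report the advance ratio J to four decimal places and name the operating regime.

J = 0.5880, regime = cruise

set_propeller: D = 1.533 m, P = 1.29 m (p = P/D = 0.841487); state ← (V=0, rpm=0)
set_airspeed(48.69): V ← 48.69 m/s
throttle_to(3950): rpm ← 3950
adjust_throttle(-113): rpm ← 3950 -113 = 3837
adjust_throttle(+527): rpm ← 3837 +527 = 4364
adjust_throttle(-671): rpm ← 4364 -671 = 3693
adjust_airspeed(+6.79): V ← 48.69 +6.79 = 55.48 m/s
final state: V = 55.48 m/s, rpm = 3693 → n = rpm/60 = 61.550000 rev/s
J = V / (n·D) = 55.48 / (61.550000 × 1.533) = 0.587985
regime bands: climb J<0.4207 | cruise [0.4207, 0.8415) | windmill J≥0.8415
J = 0.5880 → cruise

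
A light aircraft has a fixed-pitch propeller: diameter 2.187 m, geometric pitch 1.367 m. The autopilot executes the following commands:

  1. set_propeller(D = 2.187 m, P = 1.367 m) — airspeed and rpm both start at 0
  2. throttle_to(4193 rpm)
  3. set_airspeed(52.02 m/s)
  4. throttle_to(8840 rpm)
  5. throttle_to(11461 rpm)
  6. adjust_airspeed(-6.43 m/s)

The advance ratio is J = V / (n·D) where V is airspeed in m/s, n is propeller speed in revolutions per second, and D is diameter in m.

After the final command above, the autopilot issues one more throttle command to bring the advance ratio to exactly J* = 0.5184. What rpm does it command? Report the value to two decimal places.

rpm = 2412.72

set_propeller: D = 2.187 m, P = 1.367 m (p = P/D = 0.625057); state ← (V=0, rpm=0)
throttle_to(4193): rpm ← 4193
set_airspeed(52.02): V ← 52.02 m/s
throttle_to(8840): rpm ← 8840
throttle_to(11461): rpm ← 11461
adjust_airspeed(-6.43): V ← 52.02 -6.43 = 45.59 m/s
final state: V = 45.59 m/s, rpm = 11461 → n = rpm/60 = 191.016667 rev/s
target J* = 0.5184; solve J* = V/(n·D) for n: n = V/(J*·D) = 45.59/(0.5184 × 2.187) = 40.212013 rev/s
rpm = 60·n = 2412.720791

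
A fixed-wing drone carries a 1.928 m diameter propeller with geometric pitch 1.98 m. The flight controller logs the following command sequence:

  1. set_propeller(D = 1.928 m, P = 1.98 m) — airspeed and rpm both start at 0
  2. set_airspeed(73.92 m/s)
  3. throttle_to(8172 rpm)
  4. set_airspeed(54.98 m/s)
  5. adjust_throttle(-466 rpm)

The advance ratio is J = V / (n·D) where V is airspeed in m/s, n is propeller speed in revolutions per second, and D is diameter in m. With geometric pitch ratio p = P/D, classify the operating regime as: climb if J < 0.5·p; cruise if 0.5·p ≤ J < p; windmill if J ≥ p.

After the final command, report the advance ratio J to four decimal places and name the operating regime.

J = 0.2220, regime = climb

set_propeller: D = 1.928 m, P = 1.98 m (p = P/D = 1.026971); state ← (V=0, rpm=0)
set_airspeed(73.92): V ← 73.92 m/s
throttle_to(8172): rpm ← 8172
set_airspeed(54.98): V ← 54.98 m/s
adjust_throttle(-466): rpm ← 8172 -466 = 7706
final state: V = 54.98 m/s, rpm = 7706 → n = rpm/60 = 128.433333 rev/s
J = V / (n·D) = 54.98 / (128.433333 × 1.928) = 0.222034
regime bands: climb J<0.5135 | cruise [0.5135, 1.0270) | windmill J≥1.0270
J = 0.2220 → climb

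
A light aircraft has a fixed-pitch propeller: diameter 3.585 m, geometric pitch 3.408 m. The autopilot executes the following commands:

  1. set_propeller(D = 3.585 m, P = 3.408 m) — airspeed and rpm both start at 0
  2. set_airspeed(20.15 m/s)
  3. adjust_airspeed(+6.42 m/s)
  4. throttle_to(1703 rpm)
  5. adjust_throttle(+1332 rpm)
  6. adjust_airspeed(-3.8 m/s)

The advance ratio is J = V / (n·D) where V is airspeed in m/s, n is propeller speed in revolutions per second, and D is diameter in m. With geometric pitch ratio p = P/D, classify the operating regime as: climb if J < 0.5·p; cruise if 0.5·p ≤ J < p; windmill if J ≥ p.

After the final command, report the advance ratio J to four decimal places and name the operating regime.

set_propeller: D = 3.585 m, P = 3.408 m (p = P/D = 0.950628); state ← (V=0, rpm=0)
set_airspeed(20.15): V ← 20.15 m/s
adjust_airspeed(+6.42): V ← 20.15 +6.42 = 26.57 m/s
throttle_to(1703): rpm ← 1703
adjust_throttle(+1332): rpm ← 1703 +1332 = 3035
adjust_airspeed(-3.8): V ← 26.57 -3.8 = 22.77 m/s
final state: V = 22.77 m/s, rpm = 3035 → n = rpm/60 = 50.583333 rev/s
J = V / (n·D) = 22.77 / (50.583333 × 3.585) = 0.125564
regime bands: climb J<0.4753 | cruise [0.4753, 0.9506) | windmill J≥0.9506
J = 0.1256 → climb

J = 0.1256, regime = climb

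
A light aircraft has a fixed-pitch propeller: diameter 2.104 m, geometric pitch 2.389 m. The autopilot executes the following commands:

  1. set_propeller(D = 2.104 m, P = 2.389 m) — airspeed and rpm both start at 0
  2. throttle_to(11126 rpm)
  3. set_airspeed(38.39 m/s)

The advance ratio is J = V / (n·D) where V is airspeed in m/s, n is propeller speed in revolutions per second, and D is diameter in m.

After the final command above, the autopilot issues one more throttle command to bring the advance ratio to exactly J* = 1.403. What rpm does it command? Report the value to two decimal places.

set_propeller: D = 2.104 m, P = 2.389 m (p = P/D = 1.135456); state ← (V=0, rpm=0)
throttle_to(11126): rpm ← 11126
set_airspeed(38.39): V ← 38.39 m/s
final state: V = 38.39 m/s, rpm = 11126 → n = rpm/60 = 185.433333 rev/s
target J* = 1.403; solve J* = V/(n·D) for n: n = V/(J*·D) = 38.39/(1.403 × 2.104) = 13.005130 rev/s
rpm = 60·n = 780.307814

rpm = 780.31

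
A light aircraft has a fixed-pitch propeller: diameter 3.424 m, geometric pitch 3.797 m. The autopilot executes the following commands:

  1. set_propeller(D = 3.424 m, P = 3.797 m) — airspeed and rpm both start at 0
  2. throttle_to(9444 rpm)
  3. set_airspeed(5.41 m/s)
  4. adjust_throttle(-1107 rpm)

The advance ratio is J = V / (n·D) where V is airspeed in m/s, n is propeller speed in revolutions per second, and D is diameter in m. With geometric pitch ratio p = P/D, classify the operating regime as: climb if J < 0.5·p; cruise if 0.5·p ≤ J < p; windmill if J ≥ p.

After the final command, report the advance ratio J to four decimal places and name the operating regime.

set_propeller: D = 3.424 m, P = 3.797 m (p = P/D = 1.108937); state ← (V=0, rpm=0)
throttle_to(9444): rpm ← 9444
set_airspeed(5.41): V ← 5.41 m/s
adjust_throttle(-1107): rpm ← 9444 -1107 = 8337
final state: V = 5.41 m/s, rpm = 8337 → n = rpm/60 = 138.950000 rev/s
J = V / (n·D) = 5.41 / (138.950000 × 3.424) = 0.011371
regime bands: climb J<0.5545 | cruise [0.5545, 1.1089) | windmill J≥1.1089
J = 0.0114 → climb

J = 0.0114, regime = climb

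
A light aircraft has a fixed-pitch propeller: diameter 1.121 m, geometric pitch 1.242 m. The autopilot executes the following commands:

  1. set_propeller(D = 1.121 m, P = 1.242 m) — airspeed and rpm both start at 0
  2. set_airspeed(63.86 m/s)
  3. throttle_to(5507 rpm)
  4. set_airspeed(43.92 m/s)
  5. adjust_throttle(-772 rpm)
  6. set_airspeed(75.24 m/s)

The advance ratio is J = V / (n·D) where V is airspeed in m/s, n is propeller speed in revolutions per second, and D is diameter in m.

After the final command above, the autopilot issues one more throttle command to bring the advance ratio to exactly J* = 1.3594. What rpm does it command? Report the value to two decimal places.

set_propeller: D = 1.121 m, P = 1.242 m (p = P/D = 1.107939); state ← (V=0, rpm=0)
set_airspeed(63.86): V ← 63.86 m/s
throttle_to(5507): rpm ← 5507
set_airspeed(43.92): V ← 43.92 m/s
adjust_throttle(-772): rpm ← 5507 -772 = 4735
set_airspeed(75.24): V ← 75.24 m/s
final state: V = 75.24 m/s, rpm = 4735 → n = rpm/60 = 78.916667 rev/s
target J* = 1.3594; solve J* = V/(n·D) for n: n = V/(J*·D) = 75.24/(1.3594 × 1.121) = 49.373727 rev/s
rpm = 60·n = 2962.423602

rpm = 2962.42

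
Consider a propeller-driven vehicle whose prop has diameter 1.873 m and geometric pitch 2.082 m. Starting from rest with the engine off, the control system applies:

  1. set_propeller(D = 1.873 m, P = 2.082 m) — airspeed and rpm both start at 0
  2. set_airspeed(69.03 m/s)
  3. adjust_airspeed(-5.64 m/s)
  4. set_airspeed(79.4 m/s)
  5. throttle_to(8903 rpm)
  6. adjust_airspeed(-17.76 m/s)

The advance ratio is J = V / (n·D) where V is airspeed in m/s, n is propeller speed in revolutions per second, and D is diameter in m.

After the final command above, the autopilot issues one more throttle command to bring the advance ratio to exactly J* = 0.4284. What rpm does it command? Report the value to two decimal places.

rpm = 4609.21

set_propeller: D = 1.873 m, P = 2.082 m (p = P/D = 1.111586); state ← (V=0, rpm=0)
set_airspeed(69.03): V ← 69.03 m/s
adjust_airspeed(-5.64): V ← 69.03 -5.64 = 63.39 m/s
set_airspeed(79.4): V ← 79.4 m/s
throttle_to(8903): rpm ← 8903
adjust_airspeed(-17.76): V ← 79.4 -17.76 = 61.64 m/s
final state: V = 61.64 m/s, rpm = 8903 → n = rpm/60 = 148.383333 rev/s
target J* = 0.4284; solve J* = V/(n·D) for n: n = V/(J*·D) = 61.64/(0.4284 × 1.873) = 76.820192 rev/s
rpm = 60·n = 4609.211544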